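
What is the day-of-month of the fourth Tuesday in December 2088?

28

December 1, 2088 is a Wednesday, so the first Tuesday is the 7th.
The fourth Tuesday is 7 + 21 = 28.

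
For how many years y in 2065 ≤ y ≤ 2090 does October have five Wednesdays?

October has 31 days; it has five Wednesdays when Wednesday falls among the first (month-length − 28) days — i.e. when October 1 is one of Wednesday/Tuesday/Monday.
October 1 by year: 2065:Thu 2066:Fri 2067:Sat 2068:Mon✓ 2069:Tue✓ 2070:Wed✓ 2071:Thu 2072:Sat 2073:Sun 2074:Mon✓ 2075:Tue✓ 2076:Thu 2077:Fri 2078:Sat 2079:Sun 2080:Tue✓ 2081:Wed✓ 2082:Thu 2083:Fri 2084:Sun 2085:Mon✓ 2086:Tue✓ 2087:Wed✓ 2088:Fri 2089:Sat 2090:Sun
Years with five Wednesdays: 2068, 2069, 2070, 2074, 2075, 2080, 2081, 2085, 2086, 2087 → 10.

10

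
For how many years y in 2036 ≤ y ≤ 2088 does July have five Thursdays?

July has 31 days; it has five Thursdays when Thursday falls among the first (month-length − 28) days — i.e. when July 1 is one of Thursday/Wednesday/Tuesday.
July 1 by year: 2036:Tue✓ 2037:Wed✓ 2038:Thu✓ 2039:Fri 2040:Sun 2041:Mon 2042:Tue✓ 2043:Wed✓ 2044:Fri 2045:Sat 2046:Sun 2047:Mon 2048:Wed✓ 2049:Thu✓ 2050:Fri …(23 more)… 2074:Sun 2075:Mon 2076:Wed✓ 2077:Thu✓ 2078:Fri 2079:Sat 2080:Mon 2081:Tue✓ 2082:Wed✓ 2083:Thu✓ 2084:Sat 2085:Sun 2086:Mon 2087:Tue✓ 2088:Thu✓
Years with five Thursdays: 2036, 2037, 2038, 2042, 2043, 2048, 2049, 2053, 2054, 2055, 2059, 2060, 2064, 2065, 2066, 2070, 2071, 2076, 2077, 2081, 2082, 2083, 2087, 2088 → 24.

24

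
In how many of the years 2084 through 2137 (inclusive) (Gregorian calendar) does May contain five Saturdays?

May has 31 days; it has five Saturdays when Saturday falls among the first (month-length − 28) days — i.e. when May 1 is one of Saturday/Friday/Thursday.
May 1 by year: 2084:Mon 2085:Tue 2086:Wed 2087:Thu✓ 2088:Sat✓ 2089:Sun 2090:Mon 2091:Tue 2092:Thu✓ 2093:Fri✓ 2094:Sat✓ 2095:Sun 2096:Tue 2097:Wed 2098:Thu✓ …(24 more)… 2123:Sat✓ 2124:Mon 2125:Tue 2126:Wed 2127:Thu✓ 2128:Sat✓ 2129:Sun 2130:Mon 2131:Tue 2132:Thu✓ 2133:Fri✓ 2134:Sat✓ 2135:Sun 2136:Tue 2137:Wed
Years with five Saturdays: 2087, 2088, 2092, 2093, 2094, 2098, 2099, 2100, 2104, 2105, 2106, 2110, 2111, 2116, 2117, 2121, 2122, 2123, 2127, 2128, 2132, 2133, 2134 → 23.

23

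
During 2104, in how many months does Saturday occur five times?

A month of length L has five Saturdays iff its first Saturday is on day ≤ L−28 (so day 1–3 in a 31-day month, 1–2 in a 30-day month, day 1 in a leap February).
Checking each month of 2104: Jan starts Tue (31d); Feb starts Fri (29d); Mar starts Sat (31d) ✓; Apr starts Tue (30d); May starts Thu (31d) ✓; Jun starts Sun (30d); Jul starts Tue (31d); Aug starts Fri (31d) ✓; Sep starts Mon (30d); Oct starts Wed (31d); Nov starts Sat (30d) ✓; Dec starts Mon (31d).
Five-Saturday months: March, May, August, November → 4.

4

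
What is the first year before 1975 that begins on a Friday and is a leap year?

1960

Jan 1 advances by 2 weekdays after a leap year and by 1 after a common year.
1975: Jan 1 is Wednesday.
1974: Tuesday
1973: Monday
1972: Saturday (leap)
1971: Friday
1970: Thursday
1969: Wednesday
1968: Monday (leap)
1967: Sunday
1966: Saturday
1965: Friday
1964: Wednesday (leap)
1963: Tuesday
1962: Monday
1961: Sunday
1960: Friday (leap)
1960 begins on a Friday and is a leap year.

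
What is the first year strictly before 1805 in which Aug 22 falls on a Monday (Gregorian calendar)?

1803

From one year to the next, a fixed date's weekday advances by 1, or by 2 when a Feb 29 lies between the two dates.
1805: August 22 is Thursday.
1804: Wednesday (−1)
1803: Monday (−2)
Aug 22 falls on a Monday in 1803.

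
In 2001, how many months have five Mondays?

A month of length L has five Mondays iff its first Monday is on day ≤ L−28 (so day 1–3 in a 31-day month, 1–2 in a 30-day month, day 1 in a leap February).
Checking each month of 2001: Jan starts Mon (31d) ✓; Feb starts Thu (28d); Mar starts Thu (31d); Apr starts Sun (30d) ✓; May starts Tue (31d); Jun starts Fri (30d); Jul starts Sun (31d) ✓; Aug starts Wed (31d); Sep starts Sat (30d); Oct starts Mon (31d) ✓; Nov starts Thu (30d); Dec starts Sat (31d) ✓.
Five-Monday months: January, April, July, October, December → 5.

5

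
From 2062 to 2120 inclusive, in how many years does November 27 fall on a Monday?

Track November 27's weekday year by year (advancing +1, or +2 across a Feb 29):
  2062: Mon ✓  2063: Tue (+1)  2064: Thu (+2)  2065: Fri (+1)  2066: Sat (+1)
  2067: Sun (+1)  2068: Tue (+2)  2069: Wed (+1)  2070: Thu (+1)  2071: Fri (+1)
  2072: Sun (+2)  2073: Mon (+1) ✓  2074: Tue (+1)  2075: Wed (+1)  … (31 more years) …
  2107: Sun (+1)  2108: Tue (+2)  2109: Wed (+1)  2110: Thu (+1)  2111: Fri (+1)
  2112: Sun (+2)  2113: Mon (+1) ✓  2114: Tue (+1)  2115: Wed (+1)  2116: Fri (+2)
  2117: Sat (+1)  2118: Sun (+1)  2119: Mon (+1) ✓  2120: Wed (+2)
Monday years: 2062, 2073, 2079, 2084, 2090, 2102, 2113, 2119 — 8 in total.

8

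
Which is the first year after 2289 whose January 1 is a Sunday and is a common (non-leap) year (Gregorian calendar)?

2293

Jan 1 advances by 2 weekdays after a leap year and by 1 after a common year.
2289: Jan 1 is Tuesday.
2290: Wednesday
2291: Thursday
2292: Friday (leap)
2293: Sunday
2293 begins on a Sunday and is a common year.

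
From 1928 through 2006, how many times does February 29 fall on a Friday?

Leap years in 1928–2006: 20 of them.
Feb 29 weekday advances by 5 (mod 7) from one leap year to the next four years later (or differs when a century non-leap intervenes).
Leap-day weekdays: 1928:Wed 1932:Mon 1936:Sat 1940:Thu 1944:Tue 1948:Sun 1952:Fri✓ 1956:Wed 1960:Mon 1964:Sat 1968:Thu 1972:Tue 1976:Sun 1980:Fri✓ 1984:Wed 1988:Mon 1992:Sat 1996:Thu 2000:Tue 2004:Sun
Friday: 1952, 1980 → 2.

2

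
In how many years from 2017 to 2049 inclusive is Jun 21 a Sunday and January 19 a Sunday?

2

Check each year's weekday for Jun 21 and January 19:
  2017: Wed/Thu  2018: Thu/Fri  2019: Fri/Sat  2020: Sun/Sun ✓  2021: Mon/Tue  2022: Tue/Wed  2023: Wed/Thu  2024: Fri/Fri  2025: Sat/Sun  2026: Sun/Mon  2027: Mon/Tue  2028: Wed/Wed  2029: Thu/Fri  2030: Fri/Sat  …(5 more)…  2036: Sat/Sat  2037: Sun/Mon  2038: Mon/Tue  2039: Tue/Wed  2040: Thu/Thu  2041: Fri/Sat  2042: Sat/Sun  2043: Sun/Mon  2044: Tue/Tue  2045: Wed/Thu  2046: Thu/Fri  2047: Fri/Sat  2048: Sun/Sun ✓  2049: Mon/Tue
Both conditions hold in: 2020, 2048 — 2.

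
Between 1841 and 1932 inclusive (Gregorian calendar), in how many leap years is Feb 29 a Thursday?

3

Leap years in 1841–1932: 22 of them.
Feb 29 weekday advances by 5 (mod 7) from one leap year to the next four years later (or differs when a century non-leap intervenes).
Leap-day weekdays: 1844:Thu✓ 1848:Tue 1852:Sun 1856:Fri 1860:Wed 1864:Mon 1868:Sat 1872:Thu✓ 1876:Tue 1880:Sun 1884:Fri 1888:Wed 1892:Mon 1896:Sat 1904:Mon 1908:Sat 1912:Thu✓ 1916:Tue 1920:Sun 1924:Fri 1928:Wed 1932:Mon
Thursday: 1844, 1872, 1912 → 3.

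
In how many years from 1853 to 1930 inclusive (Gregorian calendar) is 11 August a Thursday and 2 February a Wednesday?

Check each year's weekday for 11 August and 2 February:
  1853: Thu/Wed ✓  1854: Fri/Thu  1855: Sat/Fri  1856: Mon/Sat  1857: Tue/Mon  1858: Wed/Tue  1859: Thu/Wed ✓  1860: Sat/Thu  1861: Sun/Sat  1862: Mon/Sun  1863: Tue/Mon  1864: Thu/Tue  1865: Fri/Thu  1866: Sat/Fri  …(50 more)…  1917: Sat/Fri  1918: Sun/Sat  1919: Mon/Sun  1920: Wed/Mon  1921: Thu/Wed ✓  1922: Fri/Thu  1923: Sat/Fri  1924: Mon/Sat  1925: Tue/Mon  1926: Wed/Tue  1927: Thu/Wed ✓  1928: Sat/Thu  1929: Sun/Sat  1930: Mon/Sun
Both conditions hold in: 1853, 1859, 1870, 1881, 1887, 1898, 1910, 1921, 1927 — 9.

9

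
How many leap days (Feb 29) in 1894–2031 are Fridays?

4

Leap years in 1894–2031: 33 of them.
Feb 29 weekday advances by 5 (mod 7) from one leap year to the next four years later (or differs when a century non-leap intervenes).
Leap-day weekdays: 1896:Sat 1904:Mon 1908:Sat 1912:Thu 1916:Tue 1920:Sun 1924:Fri✓ 1928:Wed 1932:Mon 1936:Sat 1940:Thu 1944:Tue 1948:Sun …(7 more)… 1980:Fri✓ 1984:Wed 1988:Mon 1992:Sat 1996:Thu 2000:Tue 2004:Sun 2008:Fri✓ 2012:Wed 2016:Mon 2020:Sat 2024:Thu 2028:Tue
Friday: 1924, 1952, 1980, 2008 → 4.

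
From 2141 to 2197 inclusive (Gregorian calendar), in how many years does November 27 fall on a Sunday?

Track November 27's weekday year by year (advancing +1, or +2 across a Feb 29):
  2141: Mon  2142: Tue (+1)  2143: Wed (+1)  2144: Fri (+2)  2145: Sat (+1)
  2146: Sun (+1) ✓  2147: Mon (+1)  2148: Wed (+2)  2149: Thu (+1)  2150: Fri (+1)
  2151: Sat (+1)  2152: Mon (+2)  2153: Tue (+1)  2154: Wed (+1)  … (29 more years) …
  2184: Sat (+2)  2185: Sun (+1) ✓  2186: Mon (+1)  2187: Tue (+1)  2188: Thu (+2)
  2189: Fri (+1)  2190: Sat (+1)  2191: Sun (+1) ✓  2192: Tue (+2)  2193: Wed (+1)
  2194: Thu (+1)  2195: Fri (+1)  2196: Sun (+2) ✓  2197: Mon (+1)
Sunday years: 2146, 2157, 2163, 2168, 2174, 2185, 2191, 2196 — 8 in total.

8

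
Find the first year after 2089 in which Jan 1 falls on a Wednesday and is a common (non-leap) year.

2098

Jan 1 advances by 2 weekdays after a leap year and by 1 after a common year.
2089: Jan 1 is Saturday.
2090: Sunday
2091: Monday
2092: Tuesday (leap)
2093: Thursday
2094: Friday
2095: Saturday
2096: Sunday (leap)
2097: Tuesday
2098: Wednesday
2098 begins on a Wednesday and is a common year.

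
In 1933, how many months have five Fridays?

4

A month of length L has five Fridays iff its first Friday is on day ≤ L−28 (so day 1–3 in a 31-day month, 1–2 in a 30-day month, day 1 in a leap February).
Checking each month of 1933: Jan starts Sun (31d); Feb starts Wed (28d); Mar starts Wed (31d) ✓; Apr starts Sat (30d); May starts Mon (31d); Jun starts Thu (30d) ✓; Jul starts Sat (31d); Aug starts Tue (31d); Sep starts Fri (30d) ✓; Oct starts Sun (31d); Nov starts Wed (30d); Dec starts Fri (31d) ✓.
Five-Friday months: March, June, September, December → 4.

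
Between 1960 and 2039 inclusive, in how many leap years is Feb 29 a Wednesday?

Leap years in 1960–2039: 20 of them.
Feb 29 weekday advances by 5 (mod 7) from one leap year to the next four years later (or differs when a century non-leap intervenes).
Leap-day weekdays: 1960:Mon 1964:Sat 1968:Thu 1972:Tue 1976:Sun 1980:Fri 1984:Wed✓ 1988:Mon 1992:Sat 1996:Thu 2000:Tue 2004:Sun 2008:Fri 2012:Wed✓ 2016:Mon 2020:Sat 2024:Thu 2028:Tue 2032:Sun 2036:Fri
Wednesday: 1984, 2012 → 2.

2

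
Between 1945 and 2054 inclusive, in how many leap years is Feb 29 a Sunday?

4

Leap years in 1945–2054: 27 of them.
Feb 29 weekday advances by 5 (mod 7) from one leap year to the next four years later (or differs when a century non-leap intervenes).
Leap-day weekdays: 1948:Sun✓ 1952:Fri 1956:Wed 1960:Mon 1964:Sat 1968:Thu 1972:Tue 1976:Sun✓ 1980:Fri 1984:Wed 1988:Mon 1992:Sat 1996:Thu 2000:Tue 2004:Sun✓ 2008:Fri 2012:Wed 2016:Mon 2020:Sat 2024:Thu 2028:Tue 2032:Sun✓ 2036:Fri 2040:Wed 2044:Mon 2048:Sat 2052:Thu
Sunday: 1948, 1976, 2004, 2032 → 4.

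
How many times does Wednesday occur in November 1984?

November 1984 has 30 days and begins on Thursday.
The first Wednesday is November 7.
Wednesdays fall on 7, 14, 21, 28 — that's 4.

4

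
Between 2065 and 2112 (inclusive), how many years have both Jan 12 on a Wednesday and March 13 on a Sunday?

6

Check each year's weekday for Jan 12 and March 13:
  2065: Mon/Fri  2066: Tue/Sat  2067: Wed/Sun ✓  2068: Thu/Tue  2069: Sat/Wed  2070: Sun/Thu  2071: Mon/Fri  2072: Tue/Sun  2073: Thu/Mon  2074: Fri/Tue  2075: Sat/Wed  2076: Sun/Fri  2077: Tue/Sat  2078: Wed/Sun ✓  …(20 more)…  2099: Mon/Fri  2100: Tue/Sat  2101: Wed/Sun ✓  2102: Thu/Mon  2103: Fri/Tue  2104: Sat/Thu  2105: Mon/Fri  2106: Tue/Sat  2107: Wed/Sun ✓  2108: Thu/Tue  2109: Sat/Wed  2110: Sun/Thu  2111: Mon/Fri  2112: Tue/Sun
Both conditions hold in: 2067, 2078, 2089, 2095, 2101, 2107 — 6.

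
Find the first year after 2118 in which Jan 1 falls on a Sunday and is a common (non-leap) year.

Jan 1 advances by 2 weekdays after a leap year and by 1 after a common year.
2118: Jan 1 is Saturday.
2119: Sunday
2119 begins on a Sunday and is a common year.

2119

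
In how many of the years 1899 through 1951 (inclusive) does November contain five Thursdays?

November has 30 days; it has five Thursdays when Thursday falls among the first (month-length − 28) days — i.e. when November 1 is one of Thursday/Wednesday.
November 1 by year: 1899:Wed✓ 1900:Thu✓ 1901:Fri 1902:Sat 1903:Sun 1904:Tue 1905:Wed✓ 1906:Thu✓ 1907:Fri 1908:Sun 1909:Mon 1910:Tue 1911:Wed✓ 1912:Fri 1913:Sat …(23 more)… 1937:Mon 1938:Tue 1939:Wed✓ 1940:Fri 1941:Sat 1942:Sun 1943:Mon 1944:Wed✓ 1945:Thu✓ 1946:Fri 1947:Sat 1948:Mon 1949:Tue 1950:Wed✓ 1951:Thu✓
Years with five Thursdays: 1899, 1900, 1905, 1906, 1911, 1916, 1917, 1922, 1923, 1928, 1933, 1934, 1939, 1944, 1945, 1950, 1951 → 17.

17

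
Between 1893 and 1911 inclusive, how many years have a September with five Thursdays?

September has 30 days; it has five Thursdays when Thursday falls among the first (month-length − 28) days — i.e. when September 1 is one of Thursday/Wednesday.
September 1 by year: 1893:Fri 1894:Sat 1895:Sun 1896:Tue 1897:Wed✓ 1898:Thu✓ 1899:Fri 1900:Sat 1901:Sun 1902:Mon 1903:Tue 1904:Thu✓ 1905:Fri 1906:Sat 1907:Sun 1908:Tue 1909:Wed✓ 1910:Thu✓ 1911:Fri
Years with five Thursdays: 1897, 1898, 1904, 1909, 1910 → 5.

5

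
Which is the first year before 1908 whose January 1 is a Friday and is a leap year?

Jan 1 advances by 2 weekdays after a leap year and by 1 after a common year.
1908: Jan 1 is Wednesday (leap).
1907: Tuesday
1906: Monday
1905: Sunday
1904: Friday (leap)
1904 begins on a Friday and is a leap year.

1904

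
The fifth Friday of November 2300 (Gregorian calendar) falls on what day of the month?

30

November 1, 2300 is a Thursday, so the first Friday is the 2nd.
The fifth Friday is 2 + 28 = 30.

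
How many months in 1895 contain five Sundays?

A month of length L has five Sundays iff its first Sunday is on day ≤ L−28 (so day 1–3 in a 31-day month, 1–2 in a 30-day month, day 1 in a leap February).
Checking each month of 1895: Jan starts Tue (31d); Feb starts Fri (28d); Mar starts Fri (31d) ✓; Apr starts Mon (30d); May starts Wed (31d); Jun starts Sat (30d) ✓; Jul starts Mon (31d); Aug starts Thu (31d); Sep starts Sun (30d) ✓; Oct starts Tue (31d); Nov starts Fri (30d); Dec starts Sun (31d) ✓.
Five-Sunday months: March, June, September, December → 4.

4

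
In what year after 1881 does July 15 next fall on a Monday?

1889

From one year to the next, a fixed date's weekday advances by 1, or by 2 when a Feb 29 lies between the two dates.
1881: July 15 is Friday.
1882: Saturday (+1)
1883: Sunday (+1)
1884: Tuesday (+2)
1885: Wednesday (+1)
1886: Thursday (+1)
1887: Friday (+1)
1888: Sunday (+2)
1889: Monday (+1)
July 15 falls on a Monday in 1889.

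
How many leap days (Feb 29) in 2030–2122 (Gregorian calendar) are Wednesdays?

4

Leap years in 2030–2122: 22 of them.
Feb 29 weekday advances by 5 (mod 7) from one leap year to the next four years later (or differs when a century non-leap intervenes).
Leap-day weekdays: 2032:Sun 2036:Fri 2040:Wed✓ 2044:Mon 2048:Sat 2052:Thu 2056:Tue 2060:Sun 2064:Fri 2068:Wed✓ 2072:Mon 2076:Sat 2080:Thu 2084:Tue 2088:Sun 2092:Fri 2096:Wed✓ 2104:Fri 2108:Wed✓ 2112:Mon 2116:Sat 2120:Thu
Wednesday: 2040, 2068, 2096, 2108 → 4.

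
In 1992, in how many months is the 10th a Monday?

2

Check the 10th of each month of 1992: Jan 10: Fri, Feb 10: Mon, Mar 10: Tue, Apr 10: Fri, May 10: Sun, Jun 10: Wed, Jul 10: Fri, Aug 10: Mon, Sep 10: Thu, Oct 10: Sat, Nov 10: Tue, Dec 10: Thu.
Monday occurs in February, August — 2 months.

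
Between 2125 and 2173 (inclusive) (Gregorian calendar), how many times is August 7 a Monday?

6

Track August 7's weekday year by year (advancing +1, or +2 across a Feb 29):
  2125: Tue  2126: Wed (+1)  2127: Thu (+1)  2128: Sat (+2)  2129: Sun (+1)
  2130: Mon (+1) ✓  2131: Tue (+1)  2132: Thu (+2)  2133: Fri (+1)  2134: Sat (+1)
  2135: Sun (+1)  2136: Tue (+2)  2137: Wed (+1)  2138: Thu (+1)  … (21 more years) …
  2160: Thu (+2)  2161: Fri (+1)  2162: Sat (+1)  2163: Sun (+1)  2164: Tue (+2)
  2165: Wed (+1)  2166: Thu (+1)  2167: Fri (+1)  2168: Sun (+2)  2169: Mon (+1) ✓
  2170: Tue (+1)  2171: Wed (+1)  2172: Fri (+2)  2173: Sat (+1)
Monday years: 2130, 2141, 2147, 2152, 2158, 2169 — 6 in total.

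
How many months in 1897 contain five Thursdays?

A month of length L has five Thursdays iff its first Thursday is on day ≤ L−28 (so day 1–3 in a 31-day month, 1–2 in a 30-day month, day 1 in a leap February).
Checking each month of 1897: Jan starts Fri (31d); Feb starts Mon (28d); Mar starts Mon (31d); Apr starts Thu (30d) ✓; May starts Sat (31d); Jun starts Tue (30d); Jul starts Thu (31d) ✓; Aug starts Sun (31d); Sep starts Wed (30d) ✓; Oct starts Fri (31d); Nov starts Mon (30d); Dec starts Wed (31d) ✓.
Five-Thursday months: April, July, September, December → 4.

4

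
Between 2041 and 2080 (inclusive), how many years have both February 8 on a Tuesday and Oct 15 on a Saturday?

4

Check each year's weekday for February 8 and Oct 15:
  2041: Fri/Tue  2042: Sat/Wed  2043: Sun/Thu  2044: Mon/Sat  2045: Wed/Sun  2046: Thu/Mon  2047: Fri/Tue  2048: Sat/Thu  2049: Mon/Fri  2050: Tue/Sat ✓  2051: Wed/Sun  2052: Thu/Tue  2053: Sat/Wed  2054: Sun/Thu  …(12 more)…  2067: Tue/Sat ✓  2068: Wed/Mon  2069: Fri/Tue  2070: Sat/Wed  2071: Sun/Thu  2072: Mon/Sat  2073: Wed/Sun  2074: Thu/Mon  2075: Fri/Tue  2076: Sat/Thu  2077: Mon/Fri  2078: Tue/Sat ✓  2079: Wed/Sun  2080: Thu/Tue
Both conditions hold in: 2050, 2061, 2067, 2078 — 4.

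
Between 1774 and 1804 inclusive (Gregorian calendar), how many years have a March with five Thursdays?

14

March has 31 days; it has five Thursdays when Thursday falls among the first (month-length − 28) days — i.e. when March 1 is one of Thursday/Wednesday/Tuesday.
March 1 by year: 1774:Tue✓ 1775:Wed✓ 1776:Fri 1777:Sat 1778:Sun 1779:Mon 1780:Wed✓ 1781:Thu✓ 1782:Fri 1783:Sat 1784:Mon 1785:Tue✓ 1786:Wed✓ 1787:Thu✓ 1788:Sat 1789:Sun 1790:Mon 1791:Tue✓ 1792:Thu✓ 1793:Fri 1794:Sat 1795:Sun 1796:Tue✓ 1797:Wed✓ 1798:Thu✓ 1799:Fri 1800:Sat 1801:Sun 1802:Mon 1803:Tue✓ 1804:Thu✓
Years with five Thursdays: 1774, 1775, 1780, 1781, 1785, 1786, 1787, 1791, 1792, 1796, 1797, 1798, 1803, 1804 → 14.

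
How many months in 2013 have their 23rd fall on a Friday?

1

Check the 23rd of each month of 2013: Jan 23: Wed, Feb 23: Sat, Mar 23: Sat, Apr 23: Tue, May 23: Thu, Jun 23: Sun, Jul 23: Tue, Aug 23: Fri, Sep 23: Mon, Oct 23: Wed, Nov 23: Sat, Dec 23: Mon.
Friday occurs in August — 1 month.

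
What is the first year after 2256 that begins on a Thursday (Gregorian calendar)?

Jan 1 advances by 2 weekdays after a leap year and by 1 after a common year.
2256: Jan 1 is Tuesday (leap).
2257: Thursday
2257 begins on a Thursday

2257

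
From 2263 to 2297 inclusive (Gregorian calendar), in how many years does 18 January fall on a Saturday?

5

Track 18 January's weekday year by year (advancing +1, or +2 across a Feb 29):
  2263: Sun  2264: Mon (+1)  2265: Wed (+2)  2266: Thu (+1)  2267: Fri (+1)
  2268: Sat (+1) ✓  2269: Mon (+2)  2270: Tue (+1)  2271: Wed (+1)  2272: Thu (+1)
  2273: Sat (+2) ✓  2274: Sun (+1)  2275: Mon (+1)  2276: Tue (+1)  … (7 more years) …
  2284: Fri (+1)  2285: Sun (+2)  2286: Mon (+1)  2287: Tue (+1)  2288: Wed (+1)
  2289: Fri (+2)  2290: Sat (+1) ✓  2291: Sun (+1)  2292: Mon (+1)  2293: Wed (+2)
  2294: Thu (+1)  2295: Fri (+1)  2296: Sat (+1) ✓  2297: Mon (+2)
Saturday years: 2268, 2273, 2279, 2290, 2296 — 5 in total.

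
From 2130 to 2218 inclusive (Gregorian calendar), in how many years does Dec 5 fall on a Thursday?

Track Dec 5's weekday year by year (advancing +1, or +2 across a Feb 29):
  2130: Tue  2131: Wed (+1)  2132: Fri (+2)  2133: Sat (+1)  2134: Sun (+1)
  2135: Mon (+1)  2136: Wed (+2)  2137: Thu (+1) ✓  2138: Fri (+1)  2139: Sat (+1)
  2140: Mon (+2)  2141: Tue (+1)  2142: Wed (+1)  2143: Thu (+1) ✓  … (61 more years) …
  2205: Thu (+1) ✓  2206: Fri (+1)  2207: Sat (+1)  2208: Mon (+2)  2209: Tue (+1)
  2210: Wed (+1)  2211: Thu (+1) ✓  2212: Sat (+2)  2213: Sun (+1)  2214: Mon (+1)
  2215: Tue (+1)  2216: Thu (+2) ✓  2217: Fri (+1)  2218: Sat (+1)
Thursday years: 2137, 2143, 2148, 2154, 2165, 2171, 2176, 2182, 2193, 2199, 2205, 2211, 2216 — 13 in total.

13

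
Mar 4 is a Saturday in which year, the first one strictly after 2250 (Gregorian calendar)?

From one year to the next, a fixed date's weekday advances by 1, or by 2 when a Feb 29 lies between the two dates.
2250: March 4 is Monday.
2251: Tuesday (+1)
2252: Thursday (+2)
2253: Friday (+1)
2254: Saturday (+1)
Mar 4 falls on a Saturday in 2254.

2254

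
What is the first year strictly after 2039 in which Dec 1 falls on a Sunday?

From one year to the next, a fixed date's weekday advances by 1, or by 2 when a Feb 29 lies between the two dates.
2039: December 1 is Thursday.
2040: Saturday (+2)
2041: Sunday (+1)
Dec 1 falls on a Sunday in 2041.

2041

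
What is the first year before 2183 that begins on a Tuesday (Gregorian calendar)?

Jan 1 advances by 2 weekdays after a leap year and by 1 after a common year.
2183: Jan 1 is Wednesday.
2182: Tuesday
2182 begins on a Tuesday

2182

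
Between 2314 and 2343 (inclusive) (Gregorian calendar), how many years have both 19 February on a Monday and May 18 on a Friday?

3

Check each year's weekday for 19 February and May 18:
  2314: Thu/Mon  2315: Fri/Tue  2316: Sat/Thu  2317: Mon/Fri ✓  2318: Tue/Sat  2319: Wed/Sun  2320: Thu/Tue  2321: Sat/Wed  2322: Sun/Thu  2323: Mon/Fri ✓  2324: Tue/Sun  2325: Thu/Mon  2326: Fri/Tue  2327: Sat/Wed  2328: Sun/Fri  2329: Tue/Sat  2330: Wed/Sun  2331: Thu/Mon  2332: Fri/Wed  2333: Sun/Thu  2334: Mon/Fri ✓  2335: Tue/Sat  2336: Wed/Mon  2337: Fri/Tue  2338: Sat/Wed  2339: Sun/Thu  2340: Mon/Sat  2341: Wed/Sun  2342: Thu/Mon  2343: Fri/Tue
Both conditions hold in: 2317, 2323, 2334 — 3.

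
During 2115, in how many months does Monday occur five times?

4

A month of length L has five Mondays iff its first Monday is on day ≤ L−28 (so day 1–3 in a 31-day month, 1–2 in a 30-day month, day 1 in a leap February).
Checking each month of 2115: Jan starts Tue (31d); Feb starts Fri (28d); Mar starts Fri (31d); Apr starts Mon (30d) ✓; May starts Wed (31d); Jun starts Sat (30d); Jul starts Mon (31d) ✓; Aug starts Thu (31d); Sep starts Sun (30d) ✓; Oct starts Tue (31d); Nov starts Fri (30d); Dec starts Sun (31d) ✓.
Five-Monday months: April, July, September, December → 4.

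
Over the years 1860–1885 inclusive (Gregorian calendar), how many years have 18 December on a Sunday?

3

Track 18 December's weekday year by year (advancing +1, or +2 across a Feb 29):
  1860: Tue  1861: Wed (+1)  1862: Thu (+1)  1863: Fri (+1)  1864: Sun (+2) ✓
  1865: Mon (+1)  1866: Tue (+1)  1867: Wed (+1)  1868: Fri (+2)  1869: Sat (+1)
  1870: Sun (+1) ✓  1871: Mon (+1)  1872: Wed (+2)  1873: Thu (+1)  1874: Fri (+1)
  1875: Sat (+1)  1876: Mon (+2)  1877: Tue (+1)  1878: Wed (+1)  1879: Thu (+1)
  1880: Sat (+2)  1881: Sun (+1) ✓  1882: Mon (+1)  1883: Tue (+1)  1884: Thu (+2)
  1885: Fri (+1)
Sunday years: 1864, 1870, 1881 — 3 in total.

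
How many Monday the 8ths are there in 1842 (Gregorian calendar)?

1

Check the 8th of each month of 1842: Jan 8: Sat, Feb 8: Tue, Mar 8: Tue, Apr 8: Fri, May 8: Sun, Jun 8: Wed, Jul 8: Fri, Aug 8: Mon, Sep 8: Thu, Oct 8: Sat, Nov 8: Tue, Dec 8: Thu.
Monday occurs in August — 1 month.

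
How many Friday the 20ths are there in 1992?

2

Check the 20th of each month of 1992: Jan 20: Mon, Feb 20: Thu, Mar 20: Fri, Apr 20: Mon, May 20: Wed, Jun 20: Sat, Jul 20: Mon, Aug 20: Thu, Sep 20: Sun, Oct 20: Tue, Nov 20: Fri, Dec 20: Sun.
Friday occurs in March, November — 2 months.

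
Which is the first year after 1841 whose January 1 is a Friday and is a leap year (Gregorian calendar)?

1864

Jan 1 advances by 2 weekdays after a leap year and by 1 after a common year.
1841: Jan 1 is Friday.
1842: Saturday
1843: Sunday
1844: Monday (leap)
1845: Wednesday
1846: Thursday
1847: Friday
1848: Saturday (leap)
1849: Monday
1850: Tuesday
1851: Wednesday
1852: Thursday (leap)
1853: Saturday
1854: Sunday
1855: Monday
1856: Tuesday (leap)
1857: Thursday
1858: Friday
1859: Saturday
1860: Sunday (leap)
1861: Tuesday
1862: Wednesday
1863: Thursday
1864: Friday (leap)
1864 begins on a Friday and is a leap year.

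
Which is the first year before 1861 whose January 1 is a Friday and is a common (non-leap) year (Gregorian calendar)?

1858

Jan 1 advances by 2 weekdays after a leap year and by 1 after a common year.
1861: Jan 1 is Tuesday.
1860: Sunday (leap)
1859: Saturday
1858: Friday
1858 begins on a Friday and is a common year.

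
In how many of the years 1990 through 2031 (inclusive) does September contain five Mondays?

September has 30 days; it has five Mondays when Monday falls among the first (month-length − 28) days — i.e. when September 1 is one of Monday/Sunday.
September 1 by year: 1990:Sat 1991:Sun✓ 1992:Tue 1993:Wed 1994:Thu 1995:Fri 1996:Sun✓ 1997:Mon✓ 1998:Tue 1999:Wed 2000:Fri 2001:Sat 2002:Sun✓ 2003:Mon✓ 2004:Wed …(12 more)… 2017:Fri 2018:Sat 2019:Sun✓ 2020:Tue 2021:Wed 2022:Thu 2023:Fri 2024:Sun✓ 2025:Mon✓ 2026:Tue 2027:Wed 2028:Fri 2029:Sat 2030:Sun✓ 2031:Mon✓
Years with five Mondays: 1991, 1996, 1997, 2002, 2003, 2008, 2013, 2014, 2019, 2024, 2025, 2030, 2031 → 13.

13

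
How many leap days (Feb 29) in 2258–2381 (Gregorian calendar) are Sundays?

4

Leap years in 2258–2381: 30 of them.
Feb 29 weekday advances by 5 (mod 7) from one leap year to the next four years later (or differs when a century non-leap intervenes).
Leap-day weekdays: 2260:Wed 2264:Mon 2268:Sat 2272:Thu 2276:Tue 2280:Sun✓ 2284:Fri 2288:Wed 2292:Mon 2296:Sat 2304:Mon 2308:Sat 2312:Thu …(4 more)… 2332:Mon 2336:Sat 2340:Thu 2344:Tue 2348:Sun✓ 2352:Fri 2356:Wed 2360:Mon 2364:Sat 2368:Thu 2372:Tue 2376:Sun✓ 2380:Fri
Sunday: 2280, 2320, 2348, 2376 → 4.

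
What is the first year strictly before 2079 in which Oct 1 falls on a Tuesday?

From one year to the next, a fixed date's weekday advances by 1, or by 2 when a Feb 29 lies between the two dates.
2079: October 1 is Sunday.
2078: Saturday (−1)
2077: Friday (−1)
2076: Thursday (−1)
2075: Tuesday (−2)
Oct 1 falls on a Tuesday in 2075.

2075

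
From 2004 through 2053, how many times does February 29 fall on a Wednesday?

Leap years in 2004–2053: 13 of them.
Feb 29 weekday advances by 5 (mod 7) from one leap year to the next four years later (or differs when a century non-leap intervenes).
Leap-day weekdays: 2004:Sun 2008:Fri 2012:Wed✓ 2016:Mon 2020:Sat 2024:Thu 2028:Tue 2032:Sun 2036:Fri 2040:Wed✓ 2044:Mon 2048:Sat 2052:Thu
Wednesday: 2012, 2040 → 2.

2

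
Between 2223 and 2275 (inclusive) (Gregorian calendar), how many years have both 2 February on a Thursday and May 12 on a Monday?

Check each year's weekday for 2 February and May 12:
  2223: Sun/Mon  2224: Mon/Wed  2225: Wed/Thu  2226: Thu/Fri  2227: Fri/Sat  2228: Sat/Mon  2229: Mon/Tue  2230: Tue/Wed  2231: Wed/Thu  2232: Thu/Sat  2233: Sat/Sun  2234: Sun/Mon  2235: Mon/Tue  2236: Tue/Thu  …(25 more)…  2262: Sun/Mon  2263: Mon/Tue  2264: Tue/Thu  2265: Thu/Fri  2266: Fri/Sat  2267: Sat/Sun  2268: Sun/Tue  2269: Tue/Wed  2270: Wed/Thu  2271: Thu/Fri  2272: Fri/Sun  2273: Sun/Mon  2274: Mon/Tue  2275: Tue/Wed
Both conditions hold in: no year — 0.

0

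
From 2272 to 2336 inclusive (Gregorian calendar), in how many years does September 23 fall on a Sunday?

Track September 23's weekday year by year (advancing +1, or +2 across a Feb 29):
  2272: Mon  2273: Tue (+1)  2274: Wed (+1)  2275: Thu (+1)  2276: Sat (+2)
  2277: Sun (+1) ✓  2278: Mon (+1)  2279: Tue (+1)  2280: Thu (+2)  2281: Fri (+1)
  2282: Sat (+1)  2283: Sun (+1) ✓  2284: Tue (+2)  2285: Wed (+1)  … (37 more years) …
  2323: Sun (+1) ✓  2324: Tue (+2)  2325: Wed (+1)  2326: Thu (+1)  2327: Fri (+1)
  2328: Sun (+2) ✓  2329: Mon (+1)  2330: Tue (+1)  2331: Wed (+1)  2332: Fri (+2)
  2333: Sat (+1)  2334: Sun (+1) ✓  2335: Mon (+1)  2336: Wed (+2)
Sunday years: 2277, 2283, 2288, 2294, 2300, 2306, 2317, 2323, 2328, 2334 — 10 in total.

10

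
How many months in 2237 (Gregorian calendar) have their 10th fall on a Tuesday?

Check the 10th of each month of 2237: Jan 10: Tue, Feb 10: Fri, Mar 10: Fri, Apr 10: Mon, May 10: Wed, Jun 10: Sat, Jul 10: Mon, Aug 10: Thu, Sep 10: Sun, Oct 10: Tue, Nov 10: Fri, Dec 10: Sun.
Tuesday occurs in January, October — 2 months.

2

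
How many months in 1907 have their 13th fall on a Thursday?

1

Check the 13th of each month of 1907: Jan 13: Sun, Feb 13: Wed, Mar 13: Wed, Apr 13: Sat, May 13: Mon, Jun 13: Thu, Jul 13: Sat, Aug 13: Tue, Sep 13: Fri, Oct 13: Sun, Nov 13: Wed, Dec 13: Fri.
Thursday occurs in June — 1 month.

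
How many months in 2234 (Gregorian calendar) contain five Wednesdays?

A month of length L has five Wednesdays iff its first Wednesday is on day ≤ L−28 (so day 1–3 in a 31-day month, 1–2 in a 30-day month, day 1 in a leap February).
Checking each month of 2234: Jan starts Wed (31d) ✓; Feb starts Sat (28d); Mar starts Sat (31d); Apr starts Tue (30d) ✓; May starts Thu (31d); Jun starts Sun (30d); Jul starts Tue (31d) ✓; Aug starts Fri (31d); Sep starts Mon (30d); Oct starts Wed (31d) ✓; Nov starts Sat (30d); Dec starts Mon (31d) ✓.
Five-Wednesday months: January, April, July, October, December → 5.

5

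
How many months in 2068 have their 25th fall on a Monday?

Check the 25th of each month of 2068: Jan 25: Wed, Feb 25: Sat, Mar 25: Sun, Apr 25: Wed, May 25: Fri, Jun 25: Mon, Jul 25: Wed, Aug 25: Sat, Sep 25: Tue, Oct 25: Thu, Nov 25: Sun, Dec 25: Tue.
Monday occurs in June — 1 month.

1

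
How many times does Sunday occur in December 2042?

December 2042 has 31 days and begins on Monday.
The first Sunday is December 7.
Sundays fall on 7, 14, 21, 28 — that's 4.

4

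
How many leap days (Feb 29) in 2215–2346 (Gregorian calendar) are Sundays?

Leap years in 2215–2346: 32 of them.
Feb 29 weekday advances by 5 (mod 7) from one leap year to the next four years later (or differs when a century non-leap intervenes).
Leap-day weekdays: 2216:Thu 2220:Tue 2224:Sun✓ 2228:Fri 2232:Wed 2236:Mon 2240:Sat 2244:Thu 2248:Tue 2252:Sun✓ 2256:Fri 2260:Wed 2264:Mon …(6 more)… 2292:Mon 2296:Sat 2304:Mon 2308:Sat 2312:Thu 2316:Tue 2320:Sun✓ 2324:Fri 2328:Wed 2332:Mon 2336:Sat 2340:Thu 2344:Tue
Sunday: 2224, 2252, 2280, 2320 → 4.

4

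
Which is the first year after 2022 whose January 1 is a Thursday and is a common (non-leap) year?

Jan 1 advances by 2 weekdays after a leap year and by 1 after a common year.
2022: Jan 1 is Saturday.
2023: Sunday
2024: Monday (leap)
2025: Wednesday
2026: Thursday
2026 begins on a Thursday and is a common year.

2026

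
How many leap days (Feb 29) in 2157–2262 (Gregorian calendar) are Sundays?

3

Leap years in 2157–2262: 25 of them.
Feb 29 weekday advances by 5 (mod 7) from one leap year to the next four years later (or differs when a century non-leap intervenes).
Leap-day weekdays: 2160:Fri 2164:Wed 2168:Mon 2172:Sat 2176:Thu 2180:Tue 2184:Sun✓ 2188:Fri 2192:Wed 2196:Mon 2204:Wed 2208:Mon 2212:Sat 2216:Thu 2220:Tue 2224:Sun✓ 2228:Fri 2232:Wed 2236:Mon 2240:Sat 2244:Thu 2248:Tue 2252:Sun✓ 2256:Fri 2260:Wed
Sunday: 2184, 2224, 2252 → 3.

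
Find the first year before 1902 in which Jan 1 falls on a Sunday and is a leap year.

1888

Jan 1 advances by 2 weekdays after a leap year and by 1 after a common year.
1902: Jan 1 is Wednesday.
1901: Tuesday
1900: Monday
1899: Sunday
1898: Saturday
1897: Friday
1896: Wednesday (leap)
1895: Tuesday
1894: Monday
1893: Sunday
1892: Friday (leap)
1891: Thursday
1890: Wednesday
1889: Tuesday
1888: Sunday (leap)
1888 begins on a Sunday and is a leap year.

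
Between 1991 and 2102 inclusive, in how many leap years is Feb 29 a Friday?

Leap years in 1991–2102: 27 of them.
Feb 29 weekday advances by 5 (mod 7) from one leap year to the next four years later (or differs when a century non-leap intervenes).
Leap-day weekdays: 1992:Sat 1996:Thu 2000:Tue 2004:Sun 2008:Fri✓ 2012:Wed 2016:Mon 2020:Sat 2024:Thu 2028:Tue 2032:Sun 2036:Fri✓ 2040:Wed 2044:Mon 2048:Sat 2052:Thu 2056:Tue 2060:Sun 2064:Fri✓ 2068:Wed 2072:Mon 2076:Sat 2080:Thu 2084:Tue 2088:Sun 2092:Fri✓ 2096:Wed
Friday: 2008, 2036, 2064, 2092 → 4.

4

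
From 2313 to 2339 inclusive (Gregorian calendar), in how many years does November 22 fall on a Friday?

3

Track November 22's weekday year by year (advancing +1, or +2 across a Feb 29):
  2313: Sat  2314: Sun (+1)  2315: Mon (+1)  2316: Wed (+2)  2317: Thu (+1)
  2318: Fri (+1) ✓  2319: Sat (+1)  2320: Mon (+2)  2321: Tue (+1)  2322: Wed (+1)
  2323: Thu (+1)  2324: Sat (+2)  2325: Sun (+1)  2326: Mon (+1)  2327: Tue (+1)
  2328: Thu (+2)  2329: Fri (+1) ✓  2330: Sat (+1)  2331: Sun (+1)  2332: Tue (+2)
  2333: Wed (+1)  2334: Thu (+1)  2335: Fri (+1) ✓  2336: Sun (+2)  2337: Mon (+1)
  2338: Tue (+1)  2339: Wed (+1)
Friday years: 2318, 2329, 2335 — 3 in total.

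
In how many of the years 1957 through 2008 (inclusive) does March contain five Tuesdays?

March has 31 days; it has five Tuesdays when Tuesday falls among the first (month-length − 28) days — i.e. when March 1 is one of Tuesday/Monday/Sunday.
March 1 by year: 1957:Fri 1958:Sat 1959:Sun✓ 1960:Tue✓ 1961:Wed 1962:Thu 1963:Fri 1964:Sun✓ 1965:Mon✓ 1966:Tue✓ 1967:Wed 1968:Fri 1969:Sat 1970:Sun✓ 1971:Mon✓ …(22 more)… 1994:Tue✓ 1995:Wed 1996:Fri 1997:Sat 1998:Sun✓ 1999:Mon✓ 2000:Wed 2001:Thu 2002:Fri 2003:Sat 2004:Mon✓ 2005:Tue✓ 2006:Wed 2007:Thu 2008:Sat
Years with five Tuesdays: 1959, 1960, 1964, 1965, 1966, 1970, 1971, 1976, 1977, 1981, 1982, 1983, 1987, 1988, 1992, 1993, 1994, 1998, 1999, 2004, 2005 → 21.

21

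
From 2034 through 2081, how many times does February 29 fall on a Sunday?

Leap years in 2034–2081: 12 of them.
Feb 29 weekday advances by 5 (mod 7) from one leap year to the next four years later (or differs when a century non-leap intervenes).
Leap-day weekdays: 2036:Fri 2040:Wed 2044:Mon 2048:Sat 2052:Thu 2056:Tue 2060:Sun✓ 2064:Fri 2068:Wed 2072:Mon 2076:Sat 2080:Thu
Sunday: 2060 → 1.

1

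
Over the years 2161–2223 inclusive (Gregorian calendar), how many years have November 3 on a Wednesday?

Track November 3's weekday year by year (advancing +1, or +2 across a Feb 29):
  2161: Tue  2162: Wed (+1) ✓  2163: Thu (+1)  2164: Sat (+2)  2165: Sun (+1)
  2166: Mon (+1)  2167: Tue (+1)  2168: Thu (+2)  2169: Fri (+1)  2170: Sat (+1)
  2171: Sun (+1)  2172: Tue (+2)  2173: Wed (+1) ✓  2174: Thu (+1)  … (35 more years) …
  2210: Sat (+1)  2211: Sun (+1)  2212: Tue (+2)  2213: Wed (+1) ✓  2214: Thu (+1)
  2215: Fri (+1)  2216: Sun (+2)  2217: Mon (+1)  2218: Tue (+1)  2219: Wed (+1) ✓
  2220: Fri (+2)  2221: Sat (+1)  2222: Sun (+1)  2223: Mon (+1)
Wednesday years: 2162, 2173, 2179, 2184, 2190, 2202, 2213, 2219 — 8 in total.

8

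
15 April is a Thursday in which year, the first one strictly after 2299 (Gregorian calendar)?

2309

From one year to the next, a fixed date's weekday advances by 1, or by 2 when a Feb 29 lies between the two dates.
2299: April 15 is Saturday.
2300: Sunday (+1)
2301: Monday (+1)
2302: Tuesday (+1)
2303: Wednesday (+1)
2304: Friday (+2)
2305: Saturday (+1)
2306: Sunday (+1)
2307: Monday (+1)
2308: Wednesday (+2)
2309: Thursday (+1)
15 April falls on a Thursday in 2309.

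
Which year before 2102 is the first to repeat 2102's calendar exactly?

Two years share a calendar iff Jan 1 falls on the same weekday and both are leap or both are common. 2102: Jan 1 is Sunday, common year.
2101: Jan 1 Saturday, common
2100: Jan 1 Friday, common
2099: Jan 1 Thursday, common
2098: Jan 1 Wednesday, common
2097: Jan 1 Tuesday, common
2096: Jan 1 Sunday, leap
2095: Jan 1 Saturday, common
2094: Jan 1 Friday, common
2093: Jan 1 Thursday, common
2092: Jan 1 Tuesday, leap
2091: Jan 1 Monday, common
2090: Jan 1 Sunday, common
2090 matches on both conditions.

2090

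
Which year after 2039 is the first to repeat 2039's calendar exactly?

Two years share a calendar iff Jan 1 falls on the same weekday and both are leap or both are common. 2039: Jan 1 is Saturday, common year.
2040: Jan 1 Sunday, leap
2041: Jan 1 Tuesday, common
2042: Jan 1 Wednesday, common
2043: Jan 1 Thursday, common
2044: Jan 1 Friday, leap
2045: Jan 1 Sunday, common
2046: Jan 1 Monday, common
2047: Jan 1 Tuesday, common
2048: Jan 1 Wednesday, leap
2049: Jan 1 Friday, common
2050: Jan 1 Saturday, common
2050 matches on both conditions.

2050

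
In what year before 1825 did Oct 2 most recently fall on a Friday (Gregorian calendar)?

From one year to the next, a fixed date's weekday advances by 1, or by 2 when a Feb 29 lies between the two dates.
1825: October 2 is Sunday.
1824: Saturday (−1)
1823: Thursday (−2)
1822: Wednesday (−1)
1821: Tuesday (−1)
1820: Monday (−1)
1819: Saturday (−2)
1818: Friday (−1)
Oct 2 falls on a Friday in 1818.

1818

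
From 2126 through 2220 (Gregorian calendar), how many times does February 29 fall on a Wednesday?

4

Leap years in 2126–2220: 23 of them.
Feb 29 weekday advances by 5 (mod 7) from one leap year to the next four years later (or differs when a century non-leap intervenes).
Leap-day weekdays: 2128:Sun 2132:Fri 2136:Wed✓ 2140:Mon 2144:Sat 2148:Thu 2152:Tue 2156:Sun 2160:Fri 2164:Wed✓ 2168:Mon 2172:Sat 2176:Thu 2180:Tue 2184:Sun 2188:Fri 2192:Wed✓ 2196:Mon 2204:Wed✓ 2208:Mon 2212:Sat 2216:Thu 2220:Tue
Wednesday: 2136, 2164, 2192, 2204 → 4.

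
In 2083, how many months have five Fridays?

5

A month of length L has five Fridays iff its first Friday is on day ≤ L−28 (so day 1–3 in a 31-day month, 1–2 in a 30-day month, day 1 in a leap February).
Checking each month of 2083: Jan starts Fri (31d) ✓; Feb starts Mon (28d); Mar starts Mon (31d); Apr starts Thu (30d) ✓; May starts Sat (31d); Jun starts Tue (30d); Jul starts Thu (31d) ✓; Aug starts Sun (31d); Sep starts Wed (30d); Oct starts Fri (31d) ✓; Nov starts Mon (30d); Dec starts Wed (31d) ✓.
Five-Friday months: January, April, July, October, December → 5.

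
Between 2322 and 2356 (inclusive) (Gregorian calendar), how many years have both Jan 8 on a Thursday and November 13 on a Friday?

Check each year's weekday for Jan 8 and November 13:
  2322: Sun/Mon  2323: Mon/Tue  2324: Tue/Thu  2325: Thu/Fri ✓  2326: Fri/Sat  2327: Sat/Sun  2328: Sun/Tue  2329: Tue/Wed  2330: Wed/Thu  2331: Thu/Fri ✓  2332: Fri/Sun  2333: Sun/Mon  2334: Mon/Tue  2335: Tue/Wed  …(7 more)…  2343: Fri/Sat  2344: Sat/Mon  2345: Mon/Tue  2346: Tue/Wed  2347: Wed/Thu  2348: Thu/Sat  2349: Sat/Sun  2350: Sun/Mon  2351: Mon/Tue  2352: Tue/Thu  2353: Thu/Fri ✓  2354: Fri/Sat  2355: Sat/Sun  2356: Sun/Tue
Both conditions hold in: 2325, 2331, 2342, 2353 — 4.

4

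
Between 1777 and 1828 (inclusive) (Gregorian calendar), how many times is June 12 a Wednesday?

7

Track June 12's weekday year by year (advancing +1, or +2 across a Feb 29):
  1777: Thu  1778: Fri (+1)  1779: Sat (+1)  1780: Mon (+2)  1781: Tue (+1)
  1782: Wed (+1) ✓  1783: Thu (+1)  1784: Sat (+2)  1785: Sun (+1)  1786: Mon (+1)
  1787: Tue (+1)  1788: Thu (+2)  1789: Fri (+1)  1790: Sat (+1)  … (24 more years) …
  1815: Mon (+1)  1816: Wed (+2) ✓  1817: Thu (+1)  1818: Fri (+1)  1819: Sat (+1)
  1820: Mon (+2)  1821: Tue (+1)  1822: Wed (+1) ✓  1823: Thu (+1)  1824: Sat (+2)
  1825: Sun (+1)  1826: Mon (+1)  1827: Tue (+1)  1828: Thu (+2)
Wednesday years: 1782, 1793, 1799, 1805, 1811, 1816, 1822 — 7 in total.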